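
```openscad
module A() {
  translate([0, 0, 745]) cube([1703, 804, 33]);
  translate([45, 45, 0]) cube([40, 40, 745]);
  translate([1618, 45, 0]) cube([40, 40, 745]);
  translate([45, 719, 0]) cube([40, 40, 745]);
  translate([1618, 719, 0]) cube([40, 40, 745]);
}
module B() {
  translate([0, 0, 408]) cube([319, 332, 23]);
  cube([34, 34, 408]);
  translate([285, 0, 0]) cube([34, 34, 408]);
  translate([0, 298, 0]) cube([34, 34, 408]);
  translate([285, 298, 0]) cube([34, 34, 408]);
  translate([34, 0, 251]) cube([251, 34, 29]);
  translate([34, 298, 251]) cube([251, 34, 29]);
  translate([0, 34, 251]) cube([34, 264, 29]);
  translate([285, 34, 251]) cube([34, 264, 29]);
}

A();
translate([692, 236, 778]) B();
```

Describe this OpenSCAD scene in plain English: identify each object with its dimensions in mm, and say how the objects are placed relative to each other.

A is a table with a 1703×804 mm rectangular top, 33 mm thick, top surface at z = 778 mm, supported by four 40×40 mm square legs, each inset 45 mm from the nearest pair of top edges, running from the floor.

B is a four-legged stool. The seat is 319×332 mm, 23 mm thick, top at z = 431 mm. It stands on four square legs, each 34×34 mm in cross-section, from z = 0 to the seat underside, each flush with a corner of the seat. Four stretchers, 34 mm wide and 29 mm tall, connect adjacent legs with their undersides at z = 251 mm, each running between the inner faces of the legs it joins and aligned with the legs' outer faces on the other axis.

The stool is on top of the table, centred.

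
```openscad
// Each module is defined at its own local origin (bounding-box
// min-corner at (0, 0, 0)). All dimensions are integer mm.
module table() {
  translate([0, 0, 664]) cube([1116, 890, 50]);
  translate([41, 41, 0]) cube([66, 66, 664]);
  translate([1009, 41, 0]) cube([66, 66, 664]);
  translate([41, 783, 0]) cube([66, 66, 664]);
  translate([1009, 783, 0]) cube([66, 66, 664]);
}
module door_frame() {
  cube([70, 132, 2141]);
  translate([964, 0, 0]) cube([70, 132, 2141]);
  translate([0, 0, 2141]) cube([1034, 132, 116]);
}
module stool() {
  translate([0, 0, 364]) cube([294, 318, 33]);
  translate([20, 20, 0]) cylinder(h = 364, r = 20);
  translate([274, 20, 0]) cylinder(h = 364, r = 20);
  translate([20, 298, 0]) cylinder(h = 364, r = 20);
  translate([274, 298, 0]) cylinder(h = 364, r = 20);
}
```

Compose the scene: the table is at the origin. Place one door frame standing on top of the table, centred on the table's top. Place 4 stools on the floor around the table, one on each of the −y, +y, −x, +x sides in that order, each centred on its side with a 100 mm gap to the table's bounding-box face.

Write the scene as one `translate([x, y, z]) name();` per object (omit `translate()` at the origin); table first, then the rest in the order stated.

table();
translate([41, 379, 714]) door_frame();
translate([411, -418, 0]) stool();
translate([411, 990, 0]) stool();
translate([-394, 286, 0]) stool();
translate([1216, 286, 0]) stool();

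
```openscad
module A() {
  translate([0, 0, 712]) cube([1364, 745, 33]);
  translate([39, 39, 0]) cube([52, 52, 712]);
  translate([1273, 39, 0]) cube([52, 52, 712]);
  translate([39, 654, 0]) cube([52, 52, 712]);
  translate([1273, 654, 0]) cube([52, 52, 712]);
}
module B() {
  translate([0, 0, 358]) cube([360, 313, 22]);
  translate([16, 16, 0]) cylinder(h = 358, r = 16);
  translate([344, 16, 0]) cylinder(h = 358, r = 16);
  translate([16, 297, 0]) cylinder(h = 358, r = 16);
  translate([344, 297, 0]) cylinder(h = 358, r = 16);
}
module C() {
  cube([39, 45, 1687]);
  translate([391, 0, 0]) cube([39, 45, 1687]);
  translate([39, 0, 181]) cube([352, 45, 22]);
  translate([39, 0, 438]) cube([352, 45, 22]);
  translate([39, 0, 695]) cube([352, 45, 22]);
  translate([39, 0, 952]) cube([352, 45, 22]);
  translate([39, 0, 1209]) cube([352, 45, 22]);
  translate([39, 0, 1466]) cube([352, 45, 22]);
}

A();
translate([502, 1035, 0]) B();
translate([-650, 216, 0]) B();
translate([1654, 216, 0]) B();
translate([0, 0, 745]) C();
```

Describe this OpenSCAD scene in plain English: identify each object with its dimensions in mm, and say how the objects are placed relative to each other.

A is a rectangular dining table. The top is 1364×745×33 mm with its upper surface at z = 745 mm. It stands on four 52×52 mm square legs, each inset 39 mm from the nearest pair of top edges, running from the floor to the underside of the top.

B is a simple wooden stool: a rectangular seat 360 mm (x) by 313 mm (y), 22 mm thick, top face at z = 380 mm, on four round legs, each 32 mm in diameter. The legs rest on z = 0, each leg's axis is inset half a diameter from the nearest pair of seat edges (so the leg's bounding box is flush with the corner).

C is a wooden ladder with two side rails of 39×45 mm section and 1687 mm height, set 430 mm apart overall. Between them run 6 rectangular rungs (45 mm deep, 22 mm thick), front faces flush with the rails' −y face. The bottom of the first rung is 181 mm above the floor and each subsequent rung is 257 mm higher than the one below.

Three stools sit around the table at the +y, −x, +x sides. The ladder is on top of the table.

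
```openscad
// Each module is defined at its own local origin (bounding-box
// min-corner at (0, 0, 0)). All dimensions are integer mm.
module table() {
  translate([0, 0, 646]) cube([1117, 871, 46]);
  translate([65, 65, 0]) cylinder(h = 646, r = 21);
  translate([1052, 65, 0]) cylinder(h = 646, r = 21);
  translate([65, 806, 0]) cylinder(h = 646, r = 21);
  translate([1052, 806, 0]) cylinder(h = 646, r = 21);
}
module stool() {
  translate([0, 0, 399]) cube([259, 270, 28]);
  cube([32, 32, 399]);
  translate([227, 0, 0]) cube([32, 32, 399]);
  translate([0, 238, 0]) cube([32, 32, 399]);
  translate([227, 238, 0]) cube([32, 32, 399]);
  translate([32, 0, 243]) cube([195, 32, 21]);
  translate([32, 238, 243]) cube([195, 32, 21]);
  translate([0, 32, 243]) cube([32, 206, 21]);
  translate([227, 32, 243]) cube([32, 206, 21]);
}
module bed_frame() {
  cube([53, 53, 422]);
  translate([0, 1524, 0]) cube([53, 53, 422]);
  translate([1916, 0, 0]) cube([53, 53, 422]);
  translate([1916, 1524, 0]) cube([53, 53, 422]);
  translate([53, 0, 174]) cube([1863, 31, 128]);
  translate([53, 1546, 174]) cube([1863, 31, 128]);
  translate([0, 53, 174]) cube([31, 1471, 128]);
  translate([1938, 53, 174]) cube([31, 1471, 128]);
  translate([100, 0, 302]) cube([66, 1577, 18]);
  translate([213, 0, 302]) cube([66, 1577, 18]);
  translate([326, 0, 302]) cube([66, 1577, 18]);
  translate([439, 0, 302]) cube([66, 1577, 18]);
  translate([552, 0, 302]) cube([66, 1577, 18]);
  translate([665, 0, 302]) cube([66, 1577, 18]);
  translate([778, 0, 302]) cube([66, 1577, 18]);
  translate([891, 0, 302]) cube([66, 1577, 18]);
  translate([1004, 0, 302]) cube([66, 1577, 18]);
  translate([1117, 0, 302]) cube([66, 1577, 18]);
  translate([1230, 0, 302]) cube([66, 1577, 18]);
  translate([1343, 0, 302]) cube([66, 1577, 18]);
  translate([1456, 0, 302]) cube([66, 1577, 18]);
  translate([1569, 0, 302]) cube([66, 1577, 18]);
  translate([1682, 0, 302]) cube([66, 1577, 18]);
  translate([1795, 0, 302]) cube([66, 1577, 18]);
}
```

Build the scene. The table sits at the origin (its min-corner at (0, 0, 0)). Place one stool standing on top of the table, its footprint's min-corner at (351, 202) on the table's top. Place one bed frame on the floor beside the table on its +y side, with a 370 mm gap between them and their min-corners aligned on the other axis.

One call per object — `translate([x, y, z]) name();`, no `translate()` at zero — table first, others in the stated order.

table();
translate([351, 202, 692]) stool();
translate([0, 1241, 0]) bed_frame();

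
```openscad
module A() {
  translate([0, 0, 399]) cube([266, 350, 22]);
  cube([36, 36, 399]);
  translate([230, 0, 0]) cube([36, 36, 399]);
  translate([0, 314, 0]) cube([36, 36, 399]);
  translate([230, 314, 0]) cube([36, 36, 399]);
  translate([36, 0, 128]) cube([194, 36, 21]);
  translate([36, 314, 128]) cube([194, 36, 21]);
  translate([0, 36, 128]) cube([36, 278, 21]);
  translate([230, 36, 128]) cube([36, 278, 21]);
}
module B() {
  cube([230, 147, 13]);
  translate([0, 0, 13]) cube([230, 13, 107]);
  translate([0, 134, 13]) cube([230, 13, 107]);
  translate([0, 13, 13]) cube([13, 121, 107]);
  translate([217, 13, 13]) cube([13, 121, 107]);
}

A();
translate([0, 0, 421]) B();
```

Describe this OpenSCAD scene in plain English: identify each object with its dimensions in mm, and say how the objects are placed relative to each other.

A is a four-legged stool. The seat is a 266×350×22 mm slab whose top surface is at z = 421 mm; four square legs, each 36×36 mm in cross-section, run from the floor (z = 0) to the underside of the seat, each flush with a corner of the seat. Four stretchers, 36 mm wide and 21 mm tall, connect adjacent legs with their undersides at z = 128 mm, each running between the inner faces of the legs it joins and aligned with the legs' outer faces on the other axis.

B is an open-topped rectangular box: outside dimensions 230×147×120 mm, with a uniform wall and base thickness of 13 mm. The base is a full 230×147 slab on the floor; four walls sit on top of the base. The front and back walls (the −y and +y sides) span the full width; the two side walls fit between them.

The open box is on top of the stool.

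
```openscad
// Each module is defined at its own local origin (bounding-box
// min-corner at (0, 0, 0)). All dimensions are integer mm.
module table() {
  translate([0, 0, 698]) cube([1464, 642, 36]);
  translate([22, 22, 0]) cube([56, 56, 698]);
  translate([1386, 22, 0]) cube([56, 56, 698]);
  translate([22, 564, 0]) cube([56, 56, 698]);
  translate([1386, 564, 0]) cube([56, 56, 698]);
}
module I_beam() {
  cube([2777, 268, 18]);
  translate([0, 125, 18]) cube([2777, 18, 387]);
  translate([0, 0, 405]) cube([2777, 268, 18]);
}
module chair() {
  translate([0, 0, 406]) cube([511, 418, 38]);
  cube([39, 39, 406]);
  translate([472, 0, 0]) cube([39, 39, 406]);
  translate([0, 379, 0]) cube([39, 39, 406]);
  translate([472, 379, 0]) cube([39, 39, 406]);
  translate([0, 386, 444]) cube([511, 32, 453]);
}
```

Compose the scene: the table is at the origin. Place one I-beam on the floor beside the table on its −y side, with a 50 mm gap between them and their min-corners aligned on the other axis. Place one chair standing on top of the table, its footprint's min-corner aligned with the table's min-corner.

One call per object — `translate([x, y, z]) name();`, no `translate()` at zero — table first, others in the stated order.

table();
translate([0, -318, 0]) I_beam();
translate([0, 0, 734]) chair();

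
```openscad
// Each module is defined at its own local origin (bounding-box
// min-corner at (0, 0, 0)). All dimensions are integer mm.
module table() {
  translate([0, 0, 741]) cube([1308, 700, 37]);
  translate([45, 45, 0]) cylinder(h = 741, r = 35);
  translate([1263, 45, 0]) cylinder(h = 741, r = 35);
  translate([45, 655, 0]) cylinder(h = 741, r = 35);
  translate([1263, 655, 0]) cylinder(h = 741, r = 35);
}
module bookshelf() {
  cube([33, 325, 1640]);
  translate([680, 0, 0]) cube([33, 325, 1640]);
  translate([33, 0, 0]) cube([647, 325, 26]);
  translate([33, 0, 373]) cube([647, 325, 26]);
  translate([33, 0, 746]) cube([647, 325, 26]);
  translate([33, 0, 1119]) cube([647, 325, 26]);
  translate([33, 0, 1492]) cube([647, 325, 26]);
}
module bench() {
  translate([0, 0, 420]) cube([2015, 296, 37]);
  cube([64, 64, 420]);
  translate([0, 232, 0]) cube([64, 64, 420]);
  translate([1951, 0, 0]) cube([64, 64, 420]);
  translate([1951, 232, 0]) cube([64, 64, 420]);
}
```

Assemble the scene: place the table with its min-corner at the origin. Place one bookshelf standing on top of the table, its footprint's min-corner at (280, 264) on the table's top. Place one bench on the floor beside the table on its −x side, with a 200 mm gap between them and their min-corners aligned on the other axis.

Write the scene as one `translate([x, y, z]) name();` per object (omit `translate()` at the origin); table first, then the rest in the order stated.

table();
translate([280, 264, 778]) bookshelf();
translate([-2215, 0, 0]) bench();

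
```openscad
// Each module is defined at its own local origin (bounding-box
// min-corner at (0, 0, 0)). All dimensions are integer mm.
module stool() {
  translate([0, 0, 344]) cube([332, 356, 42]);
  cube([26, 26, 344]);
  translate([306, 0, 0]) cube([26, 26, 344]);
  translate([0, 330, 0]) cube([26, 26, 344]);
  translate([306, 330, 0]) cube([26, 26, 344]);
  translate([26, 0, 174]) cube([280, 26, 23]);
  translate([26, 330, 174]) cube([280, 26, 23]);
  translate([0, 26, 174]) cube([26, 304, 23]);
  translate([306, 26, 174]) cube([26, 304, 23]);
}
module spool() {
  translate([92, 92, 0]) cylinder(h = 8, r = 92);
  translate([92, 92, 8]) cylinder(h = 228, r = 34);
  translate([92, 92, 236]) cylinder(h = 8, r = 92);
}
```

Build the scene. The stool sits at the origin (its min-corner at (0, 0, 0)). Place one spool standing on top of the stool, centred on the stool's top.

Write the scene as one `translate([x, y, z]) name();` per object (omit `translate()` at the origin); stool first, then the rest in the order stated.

stool();
translate([74, 86, 386]) spool();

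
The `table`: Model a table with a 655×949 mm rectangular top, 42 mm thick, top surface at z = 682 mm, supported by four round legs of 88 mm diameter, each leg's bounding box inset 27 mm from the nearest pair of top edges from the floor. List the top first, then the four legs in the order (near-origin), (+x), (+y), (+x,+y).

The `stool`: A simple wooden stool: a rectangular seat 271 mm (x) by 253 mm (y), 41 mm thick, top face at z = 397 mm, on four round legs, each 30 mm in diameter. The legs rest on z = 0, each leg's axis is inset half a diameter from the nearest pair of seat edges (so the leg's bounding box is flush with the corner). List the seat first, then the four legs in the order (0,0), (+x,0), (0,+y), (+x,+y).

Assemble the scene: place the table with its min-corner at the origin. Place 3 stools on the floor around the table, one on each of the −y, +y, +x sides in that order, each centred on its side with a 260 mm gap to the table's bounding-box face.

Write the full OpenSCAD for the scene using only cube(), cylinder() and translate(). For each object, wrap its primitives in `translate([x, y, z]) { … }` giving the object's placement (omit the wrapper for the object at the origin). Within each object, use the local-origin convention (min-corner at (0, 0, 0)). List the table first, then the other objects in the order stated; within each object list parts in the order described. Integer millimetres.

translate([0, 0, 640]) cube([655, 949, 42]);
translate([71, 71, 0]) cylinder(h = 640, r = 44);
translate([584, 71, 0]) cylinder(h = 640, r = 44);
translate([71, 878, 0]) cylinder(h = 640, r = 44);
translate([584, 878, 0]) cylinder(h = 640, r = 44);
translate([192, -513, 0]) {
  translate([0, 0, 356]) cube([271, 253, 41]);
  translate([15, 15, 0]) cylinder(h = 356, r = 15);
  translate([256, 15, 0]) cylinder(h = 356, r = 15);
  translate([15, 238, 0]) cylinder(h = 356, r = 15);
  translate([256, 238, 0]) cylinder(h = 356, r = 15);
}
translate([192, 1209, 0]) {
  translate([0, 0, 356]) cube([271, 253, 41]);
  translate([15, 15, 0]) cylinder(h = 356, r = 15);
  translate([256, 15, 0]) cylinder(h = 356, r = 15);
  translate([15, 238, 0]) cylinder(h = 356, r = 15);
  translate([256, 238, 0]) cylinder(h = 356, r = 15);
}
translate([915, 348, 0]) {
  translate([0, 0, 356]) cube([271, 253, 41]);
  translate([15, 15, 0]) cylinder(h = 356, r = 15);
  translate([256, 15, 0]) cylinder(h = 356, r = 15);
  translate([15, 238, 0]) cylinder(h = 356, r = 15);
  translate([256, 238, 0]) cylinder(h = 356, r = 15);
}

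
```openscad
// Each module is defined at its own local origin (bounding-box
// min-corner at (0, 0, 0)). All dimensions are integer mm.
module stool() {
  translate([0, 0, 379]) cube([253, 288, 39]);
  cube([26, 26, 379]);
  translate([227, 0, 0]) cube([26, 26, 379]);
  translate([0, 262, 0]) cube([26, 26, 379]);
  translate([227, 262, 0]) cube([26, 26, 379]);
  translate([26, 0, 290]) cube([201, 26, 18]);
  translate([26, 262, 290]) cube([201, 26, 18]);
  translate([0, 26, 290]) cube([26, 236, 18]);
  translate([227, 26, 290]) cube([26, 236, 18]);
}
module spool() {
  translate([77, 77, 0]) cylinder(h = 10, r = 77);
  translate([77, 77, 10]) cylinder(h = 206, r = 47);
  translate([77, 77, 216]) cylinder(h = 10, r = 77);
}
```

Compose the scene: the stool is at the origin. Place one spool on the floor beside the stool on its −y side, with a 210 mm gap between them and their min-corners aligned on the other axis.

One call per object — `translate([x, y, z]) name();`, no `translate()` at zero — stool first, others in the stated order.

stool();
translate([0, -364, 0]) spool();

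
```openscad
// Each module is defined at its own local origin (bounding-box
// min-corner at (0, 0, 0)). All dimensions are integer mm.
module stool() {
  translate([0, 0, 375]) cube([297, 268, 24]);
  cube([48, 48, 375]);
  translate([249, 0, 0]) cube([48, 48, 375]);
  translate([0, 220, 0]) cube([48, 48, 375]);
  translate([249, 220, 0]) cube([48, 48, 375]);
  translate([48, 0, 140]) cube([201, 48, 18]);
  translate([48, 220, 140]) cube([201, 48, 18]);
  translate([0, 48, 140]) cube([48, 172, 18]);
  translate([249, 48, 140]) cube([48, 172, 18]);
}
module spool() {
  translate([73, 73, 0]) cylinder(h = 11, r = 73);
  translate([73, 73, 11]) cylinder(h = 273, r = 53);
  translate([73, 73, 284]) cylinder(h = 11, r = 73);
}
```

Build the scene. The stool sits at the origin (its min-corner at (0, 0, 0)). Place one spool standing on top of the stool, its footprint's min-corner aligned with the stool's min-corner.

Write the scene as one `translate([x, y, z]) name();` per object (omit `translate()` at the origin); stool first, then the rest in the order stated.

stool();
translate([0, 0, 399]) spool();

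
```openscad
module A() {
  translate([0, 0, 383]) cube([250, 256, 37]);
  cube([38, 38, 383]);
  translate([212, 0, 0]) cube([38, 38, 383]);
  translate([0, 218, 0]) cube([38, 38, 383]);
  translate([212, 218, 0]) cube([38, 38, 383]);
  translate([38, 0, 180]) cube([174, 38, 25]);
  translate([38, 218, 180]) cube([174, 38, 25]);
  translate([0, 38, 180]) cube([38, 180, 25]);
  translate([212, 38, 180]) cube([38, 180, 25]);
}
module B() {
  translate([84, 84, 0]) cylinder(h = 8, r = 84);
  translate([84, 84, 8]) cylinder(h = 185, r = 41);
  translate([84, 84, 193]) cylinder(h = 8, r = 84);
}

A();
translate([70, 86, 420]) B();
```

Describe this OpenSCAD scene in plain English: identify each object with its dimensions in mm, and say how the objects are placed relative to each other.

A is a four-legged stool. The seat is 250×256 mm, 37 mm thick, top at z = 420 mm. It stands on four square legs, each 38×38 mm in cross-section, from z = 0 to the seat underside, each flush with a corner of the seat. Four stretchers, 38 mm wide and 25 mm tall, connect adjacent legs with their undersides at z = 180 mm, each running between the inner faces of the legs it joins and aligned with the legs' outer faces on the other axis.

B is a spool: two coaxial disc flanges of radius 84 mm and thickness 8 mm, joined by a core cylinder of radius 41 mm and height 185 mm. The lower flange rests on z = 0 and the three cylinders share a vertical axis.

The spool is on top of the stool.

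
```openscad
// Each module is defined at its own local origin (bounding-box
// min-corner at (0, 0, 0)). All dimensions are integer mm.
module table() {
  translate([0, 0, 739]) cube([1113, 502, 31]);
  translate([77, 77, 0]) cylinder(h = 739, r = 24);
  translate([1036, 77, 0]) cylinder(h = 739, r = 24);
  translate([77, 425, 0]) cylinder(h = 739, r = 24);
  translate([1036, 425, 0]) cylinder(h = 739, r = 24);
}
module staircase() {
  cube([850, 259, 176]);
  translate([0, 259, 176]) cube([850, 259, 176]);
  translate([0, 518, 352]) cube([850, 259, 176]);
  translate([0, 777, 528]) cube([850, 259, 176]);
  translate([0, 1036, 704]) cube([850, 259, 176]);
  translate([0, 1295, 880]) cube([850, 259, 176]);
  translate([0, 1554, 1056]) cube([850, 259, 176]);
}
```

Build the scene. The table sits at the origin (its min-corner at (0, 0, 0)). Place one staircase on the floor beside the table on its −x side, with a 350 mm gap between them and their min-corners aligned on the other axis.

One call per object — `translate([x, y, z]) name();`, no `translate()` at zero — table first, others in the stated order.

table();
translate([-1200, 0, 0]) staircase();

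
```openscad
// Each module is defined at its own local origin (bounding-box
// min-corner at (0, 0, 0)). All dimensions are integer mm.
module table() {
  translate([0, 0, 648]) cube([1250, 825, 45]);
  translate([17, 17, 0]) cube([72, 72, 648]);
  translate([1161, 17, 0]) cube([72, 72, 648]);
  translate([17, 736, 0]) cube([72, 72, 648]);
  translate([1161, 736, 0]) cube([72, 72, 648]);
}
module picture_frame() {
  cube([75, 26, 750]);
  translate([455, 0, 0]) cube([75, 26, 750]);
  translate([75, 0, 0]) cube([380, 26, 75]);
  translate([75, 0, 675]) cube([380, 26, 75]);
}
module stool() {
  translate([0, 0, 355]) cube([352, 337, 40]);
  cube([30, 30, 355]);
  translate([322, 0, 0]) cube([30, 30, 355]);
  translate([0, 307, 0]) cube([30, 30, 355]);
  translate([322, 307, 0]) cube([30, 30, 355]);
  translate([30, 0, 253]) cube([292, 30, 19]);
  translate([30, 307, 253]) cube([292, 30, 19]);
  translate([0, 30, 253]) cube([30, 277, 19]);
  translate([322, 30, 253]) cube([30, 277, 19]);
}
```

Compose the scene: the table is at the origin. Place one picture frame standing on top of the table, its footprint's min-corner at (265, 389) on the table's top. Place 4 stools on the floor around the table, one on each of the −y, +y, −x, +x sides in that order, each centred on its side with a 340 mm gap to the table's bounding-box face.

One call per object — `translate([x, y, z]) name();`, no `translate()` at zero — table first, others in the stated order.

table();
translate([265, 389, 693]) picture_frame();
translate([449, -677, 0]) stool();
translate([449, 1165, 0]) stool();
translate([-692, 244, 0]) stool();
translate([1590, 244, 0]) stool();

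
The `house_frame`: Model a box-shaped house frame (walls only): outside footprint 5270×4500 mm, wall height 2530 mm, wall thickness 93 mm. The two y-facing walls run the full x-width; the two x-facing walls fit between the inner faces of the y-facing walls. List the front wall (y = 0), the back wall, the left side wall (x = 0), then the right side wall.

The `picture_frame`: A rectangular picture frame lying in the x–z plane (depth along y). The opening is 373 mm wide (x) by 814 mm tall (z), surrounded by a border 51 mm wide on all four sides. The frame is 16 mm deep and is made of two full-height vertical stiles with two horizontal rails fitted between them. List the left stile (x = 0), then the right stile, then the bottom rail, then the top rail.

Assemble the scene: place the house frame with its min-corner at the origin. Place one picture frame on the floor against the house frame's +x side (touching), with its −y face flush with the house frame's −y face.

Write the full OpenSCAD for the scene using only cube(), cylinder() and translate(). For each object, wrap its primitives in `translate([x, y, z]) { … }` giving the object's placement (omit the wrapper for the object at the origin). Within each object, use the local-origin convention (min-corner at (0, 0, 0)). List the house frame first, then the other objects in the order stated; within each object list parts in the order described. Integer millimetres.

cube([5270, 93, 2530]);
translate([0, 4407, 0]) cube([5270, 93, 2530]);
translate([0, 93, 0]) cube([93, 4314, 2530]);
translate([5177, 93, 0]) cube([93, 4314, 2530]);
translate([5270, 0, 0]) {
  cube([51, 16, 916]);
  translate([424, 0, 0]) cube([51, 16, 916]);
  translate([51, 0, 0]) cube([373, 16, 51]);
  translate([51, 0, 865]) cube([373, 16, 51]);
}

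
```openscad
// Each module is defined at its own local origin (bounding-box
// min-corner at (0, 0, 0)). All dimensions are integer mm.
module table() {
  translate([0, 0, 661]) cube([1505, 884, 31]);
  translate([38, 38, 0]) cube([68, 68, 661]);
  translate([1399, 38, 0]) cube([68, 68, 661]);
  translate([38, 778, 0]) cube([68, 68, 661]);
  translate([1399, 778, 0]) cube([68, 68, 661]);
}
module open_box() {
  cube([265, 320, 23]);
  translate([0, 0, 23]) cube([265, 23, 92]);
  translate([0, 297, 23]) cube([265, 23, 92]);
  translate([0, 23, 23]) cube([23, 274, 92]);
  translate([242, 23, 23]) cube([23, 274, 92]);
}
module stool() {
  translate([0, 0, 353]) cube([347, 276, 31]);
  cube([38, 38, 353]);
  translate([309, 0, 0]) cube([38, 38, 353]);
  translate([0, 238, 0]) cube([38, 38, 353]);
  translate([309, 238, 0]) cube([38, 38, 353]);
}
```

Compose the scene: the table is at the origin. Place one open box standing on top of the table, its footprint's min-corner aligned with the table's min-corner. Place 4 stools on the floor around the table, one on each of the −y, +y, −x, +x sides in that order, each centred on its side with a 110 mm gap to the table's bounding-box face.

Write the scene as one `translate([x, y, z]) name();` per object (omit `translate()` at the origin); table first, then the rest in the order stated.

table();
translate([0, 0, 692]) open_box();
translate([579, -386, 0]) stool();
translate([579, 994, 0]) stool();
translate([-457, 304, 0]) stool();
translate([1615, 304, 0]) stool();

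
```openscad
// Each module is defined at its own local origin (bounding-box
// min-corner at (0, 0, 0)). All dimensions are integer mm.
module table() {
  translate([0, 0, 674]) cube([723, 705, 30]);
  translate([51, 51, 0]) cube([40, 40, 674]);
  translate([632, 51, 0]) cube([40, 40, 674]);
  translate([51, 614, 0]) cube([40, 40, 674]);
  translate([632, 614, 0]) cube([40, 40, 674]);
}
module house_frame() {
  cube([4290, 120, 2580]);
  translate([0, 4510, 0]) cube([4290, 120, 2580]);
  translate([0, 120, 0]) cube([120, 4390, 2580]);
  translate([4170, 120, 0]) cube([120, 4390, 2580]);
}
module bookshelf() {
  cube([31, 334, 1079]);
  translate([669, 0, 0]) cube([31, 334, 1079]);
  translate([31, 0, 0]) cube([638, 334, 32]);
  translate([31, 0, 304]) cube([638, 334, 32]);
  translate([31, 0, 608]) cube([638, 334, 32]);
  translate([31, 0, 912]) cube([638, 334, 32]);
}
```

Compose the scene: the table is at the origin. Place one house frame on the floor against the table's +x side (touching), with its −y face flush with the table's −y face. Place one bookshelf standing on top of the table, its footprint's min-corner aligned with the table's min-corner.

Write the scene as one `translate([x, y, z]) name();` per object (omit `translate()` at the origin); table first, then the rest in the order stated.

table();
translate([723, 0, 0]) house_frame();
translate([0, 0, 704]) bookshelf();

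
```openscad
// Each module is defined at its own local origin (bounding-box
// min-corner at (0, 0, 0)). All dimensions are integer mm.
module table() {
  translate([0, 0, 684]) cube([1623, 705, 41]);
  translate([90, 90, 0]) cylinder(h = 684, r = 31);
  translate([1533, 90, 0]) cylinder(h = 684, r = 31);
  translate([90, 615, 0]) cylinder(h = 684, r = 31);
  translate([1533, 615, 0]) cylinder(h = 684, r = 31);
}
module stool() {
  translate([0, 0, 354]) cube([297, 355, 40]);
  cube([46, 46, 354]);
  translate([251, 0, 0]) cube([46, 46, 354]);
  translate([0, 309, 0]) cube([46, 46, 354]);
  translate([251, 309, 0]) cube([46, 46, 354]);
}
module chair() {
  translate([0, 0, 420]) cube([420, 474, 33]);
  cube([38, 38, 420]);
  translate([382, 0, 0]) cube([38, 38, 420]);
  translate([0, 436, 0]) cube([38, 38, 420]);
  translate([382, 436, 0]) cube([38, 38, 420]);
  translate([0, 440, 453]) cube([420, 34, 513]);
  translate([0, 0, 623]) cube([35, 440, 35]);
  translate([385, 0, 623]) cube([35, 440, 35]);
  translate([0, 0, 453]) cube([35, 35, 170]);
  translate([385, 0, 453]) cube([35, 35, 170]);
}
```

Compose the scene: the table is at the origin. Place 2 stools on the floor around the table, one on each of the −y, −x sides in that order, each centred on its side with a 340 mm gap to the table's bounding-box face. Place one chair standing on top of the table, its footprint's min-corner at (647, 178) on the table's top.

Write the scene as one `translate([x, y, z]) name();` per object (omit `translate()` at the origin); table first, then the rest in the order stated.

table();
translate([663, -695, 0]) stool();
translate([-637, 175, 0]) stool();
translate([647, 178, 725]) chair();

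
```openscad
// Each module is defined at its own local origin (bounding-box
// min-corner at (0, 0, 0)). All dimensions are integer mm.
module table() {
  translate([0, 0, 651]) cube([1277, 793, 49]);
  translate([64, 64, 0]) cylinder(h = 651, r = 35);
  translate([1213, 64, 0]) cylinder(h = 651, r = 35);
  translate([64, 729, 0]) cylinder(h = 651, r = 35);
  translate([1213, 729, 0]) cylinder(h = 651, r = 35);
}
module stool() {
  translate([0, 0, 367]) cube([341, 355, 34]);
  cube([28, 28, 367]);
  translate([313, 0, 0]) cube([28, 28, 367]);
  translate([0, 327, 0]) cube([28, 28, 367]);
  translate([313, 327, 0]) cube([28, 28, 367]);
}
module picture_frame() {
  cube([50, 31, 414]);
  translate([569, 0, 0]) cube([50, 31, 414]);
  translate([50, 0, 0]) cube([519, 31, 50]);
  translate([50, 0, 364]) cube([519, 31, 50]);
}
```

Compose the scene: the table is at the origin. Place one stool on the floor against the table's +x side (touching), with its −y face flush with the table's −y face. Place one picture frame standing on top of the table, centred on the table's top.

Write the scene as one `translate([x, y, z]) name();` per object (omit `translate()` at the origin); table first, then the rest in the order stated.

table();
translate([1277, 0, 0]) stool();
translate([329, 381, 700]) picture_frame();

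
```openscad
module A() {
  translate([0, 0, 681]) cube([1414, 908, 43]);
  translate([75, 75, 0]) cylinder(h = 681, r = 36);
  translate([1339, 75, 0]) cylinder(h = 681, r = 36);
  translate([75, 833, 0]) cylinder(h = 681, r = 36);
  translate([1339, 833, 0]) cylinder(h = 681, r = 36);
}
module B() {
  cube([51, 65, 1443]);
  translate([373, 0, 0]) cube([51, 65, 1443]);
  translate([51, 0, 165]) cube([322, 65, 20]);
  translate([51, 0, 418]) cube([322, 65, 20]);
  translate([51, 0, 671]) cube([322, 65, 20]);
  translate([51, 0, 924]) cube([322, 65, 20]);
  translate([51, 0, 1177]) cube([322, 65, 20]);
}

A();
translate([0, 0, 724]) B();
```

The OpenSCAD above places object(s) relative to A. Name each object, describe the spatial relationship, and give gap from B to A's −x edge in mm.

The ladder's min-x is at 0; the table's min-x is 0; gap = 0 mm.

A is a table. B is a ladder. The ladder is on top of the table. The gap from the ladder to the table's −x edge is 0 mm.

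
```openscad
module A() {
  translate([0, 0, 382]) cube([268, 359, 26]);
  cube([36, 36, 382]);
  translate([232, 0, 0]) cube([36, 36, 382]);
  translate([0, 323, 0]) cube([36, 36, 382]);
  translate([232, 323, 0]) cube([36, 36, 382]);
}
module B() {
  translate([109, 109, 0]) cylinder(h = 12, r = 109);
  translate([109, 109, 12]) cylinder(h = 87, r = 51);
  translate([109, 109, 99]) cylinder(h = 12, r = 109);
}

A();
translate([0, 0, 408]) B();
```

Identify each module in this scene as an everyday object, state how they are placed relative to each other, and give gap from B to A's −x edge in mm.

A is a stool. B is a spool. The spool is on top of the stool. The gap from the spool to the stool's −x edge is 0 mm.

The spool's min-x is at 0; the stool's min-x is 0; gap = 0 mm.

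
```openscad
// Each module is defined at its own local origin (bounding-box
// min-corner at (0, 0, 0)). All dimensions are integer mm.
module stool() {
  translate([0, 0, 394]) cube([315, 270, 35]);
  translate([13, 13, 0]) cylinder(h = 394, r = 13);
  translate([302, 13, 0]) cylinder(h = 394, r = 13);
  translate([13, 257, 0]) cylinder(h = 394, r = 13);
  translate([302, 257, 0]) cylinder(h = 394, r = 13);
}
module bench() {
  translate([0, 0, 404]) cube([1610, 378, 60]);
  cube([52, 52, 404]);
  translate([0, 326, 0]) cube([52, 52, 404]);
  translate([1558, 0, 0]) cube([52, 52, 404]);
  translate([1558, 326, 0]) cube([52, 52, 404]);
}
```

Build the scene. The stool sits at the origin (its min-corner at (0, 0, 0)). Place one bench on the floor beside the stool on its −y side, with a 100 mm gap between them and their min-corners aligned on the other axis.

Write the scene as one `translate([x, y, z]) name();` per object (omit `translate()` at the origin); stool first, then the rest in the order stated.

stool();
translate([0, -478, 0]) bench();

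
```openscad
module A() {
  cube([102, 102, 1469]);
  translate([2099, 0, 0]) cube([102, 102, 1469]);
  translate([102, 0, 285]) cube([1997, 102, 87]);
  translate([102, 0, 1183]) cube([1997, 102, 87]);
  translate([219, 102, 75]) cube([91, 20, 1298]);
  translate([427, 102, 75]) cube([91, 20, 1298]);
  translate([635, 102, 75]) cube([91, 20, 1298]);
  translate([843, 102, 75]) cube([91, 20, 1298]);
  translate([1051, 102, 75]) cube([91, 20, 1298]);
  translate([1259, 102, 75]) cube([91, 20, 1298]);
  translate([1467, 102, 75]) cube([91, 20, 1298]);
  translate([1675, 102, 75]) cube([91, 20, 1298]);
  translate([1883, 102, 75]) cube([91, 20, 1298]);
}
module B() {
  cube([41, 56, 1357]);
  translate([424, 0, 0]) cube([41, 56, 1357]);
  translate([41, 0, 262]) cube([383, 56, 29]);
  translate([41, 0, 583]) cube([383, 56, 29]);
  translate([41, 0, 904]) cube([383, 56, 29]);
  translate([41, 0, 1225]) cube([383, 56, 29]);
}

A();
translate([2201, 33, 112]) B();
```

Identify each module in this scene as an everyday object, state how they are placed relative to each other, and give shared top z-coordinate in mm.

Both tops at z = 1469 mm.

A is a fence section. B is a ladder. The ladder is beside the fence section with their tops flush at z = 1469. The shared top z-coordinate is 1469 mm.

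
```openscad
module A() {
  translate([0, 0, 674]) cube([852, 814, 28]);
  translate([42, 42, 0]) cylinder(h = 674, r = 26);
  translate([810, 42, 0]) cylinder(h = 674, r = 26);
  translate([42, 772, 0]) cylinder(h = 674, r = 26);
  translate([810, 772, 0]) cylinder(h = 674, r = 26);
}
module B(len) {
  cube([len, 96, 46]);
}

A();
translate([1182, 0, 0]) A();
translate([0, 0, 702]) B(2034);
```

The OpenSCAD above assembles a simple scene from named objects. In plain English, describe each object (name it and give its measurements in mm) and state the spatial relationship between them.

A is a table with a 852×814 mm rectangular top, 28 mm thick, top surface at z = 702 mm, supported by four round legs of 52 mm diameter, each leg's bounding box inset 16 mm from the nearest pair of top edges, running from the floor.

B is a rectangular beam 2034 mm long (x), 96 mm deep (y), 46 mm thick (z).

The beam spans the tops of two tables placed 330 mm apart, resting at z = 702 mm.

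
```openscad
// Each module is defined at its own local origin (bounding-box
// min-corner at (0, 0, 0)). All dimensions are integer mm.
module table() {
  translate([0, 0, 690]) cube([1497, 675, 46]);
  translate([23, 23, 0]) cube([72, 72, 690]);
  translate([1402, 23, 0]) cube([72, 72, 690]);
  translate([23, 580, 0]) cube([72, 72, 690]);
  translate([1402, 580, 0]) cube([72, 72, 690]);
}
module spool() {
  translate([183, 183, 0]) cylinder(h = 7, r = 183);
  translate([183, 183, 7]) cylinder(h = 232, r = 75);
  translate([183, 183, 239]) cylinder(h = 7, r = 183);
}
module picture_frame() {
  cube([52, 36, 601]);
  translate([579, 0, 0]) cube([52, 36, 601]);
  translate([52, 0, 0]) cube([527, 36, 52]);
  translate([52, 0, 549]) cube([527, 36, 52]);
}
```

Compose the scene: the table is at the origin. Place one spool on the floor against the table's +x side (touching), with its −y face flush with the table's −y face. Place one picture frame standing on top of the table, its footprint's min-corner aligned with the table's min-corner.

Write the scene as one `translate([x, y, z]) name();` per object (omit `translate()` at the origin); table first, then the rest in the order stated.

table();
translate([1497, 0, 0]) spool();
translate([0, 0, 736]) picture_frame();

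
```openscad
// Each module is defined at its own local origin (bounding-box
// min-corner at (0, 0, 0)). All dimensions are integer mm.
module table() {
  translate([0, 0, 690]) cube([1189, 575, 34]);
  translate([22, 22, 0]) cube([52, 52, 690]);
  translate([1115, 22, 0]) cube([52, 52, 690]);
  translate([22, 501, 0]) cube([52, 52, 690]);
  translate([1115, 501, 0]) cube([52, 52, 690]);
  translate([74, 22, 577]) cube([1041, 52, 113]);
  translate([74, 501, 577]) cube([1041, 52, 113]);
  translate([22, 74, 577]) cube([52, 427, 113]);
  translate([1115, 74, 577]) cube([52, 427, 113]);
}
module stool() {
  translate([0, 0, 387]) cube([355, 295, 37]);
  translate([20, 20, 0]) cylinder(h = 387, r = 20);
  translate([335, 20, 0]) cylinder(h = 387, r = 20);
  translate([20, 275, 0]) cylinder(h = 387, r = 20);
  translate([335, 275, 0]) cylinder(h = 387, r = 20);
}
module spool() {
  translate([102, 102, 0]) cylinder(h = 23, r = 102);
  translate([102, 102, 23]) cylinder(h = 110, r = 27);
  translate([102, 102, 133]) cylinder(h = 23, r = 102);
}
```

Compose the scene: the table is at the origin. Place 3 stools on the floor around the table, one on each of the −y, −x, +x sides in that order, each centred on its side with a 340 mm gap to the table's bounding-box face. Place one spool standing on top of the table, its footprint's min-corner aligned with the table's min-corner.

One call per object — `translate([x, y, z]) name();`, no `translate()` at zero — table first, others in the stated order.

table();
translate([417, -635, 0]) stool();
translate([-695, 140, 0]) stool();
translate([1529, 140, 0]) stool();
translate([0, 0, 724]) spool();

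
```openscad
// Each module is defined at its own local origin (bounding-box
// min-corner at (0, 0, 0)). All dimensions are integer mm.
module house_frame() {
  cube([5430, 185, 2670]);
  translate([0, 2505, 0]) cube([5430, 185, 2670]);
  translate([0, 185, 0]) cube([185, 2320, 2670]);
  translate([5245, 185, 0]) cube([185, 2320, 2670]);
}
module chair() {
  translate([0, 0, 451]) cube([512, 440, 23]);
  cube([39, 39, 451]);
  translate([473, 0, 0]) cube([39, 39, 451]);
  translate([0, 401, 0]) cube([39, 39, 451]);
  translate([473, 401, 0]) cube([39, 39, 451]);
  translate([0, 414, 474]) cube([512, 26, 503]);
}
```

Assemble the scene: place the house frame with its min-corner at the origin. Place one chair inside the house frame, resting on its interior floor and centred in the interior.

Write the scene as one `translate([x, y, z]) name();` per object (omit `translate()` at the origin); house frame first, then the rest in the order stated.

house_frame();
translate([2459, 1125, 0]) chair();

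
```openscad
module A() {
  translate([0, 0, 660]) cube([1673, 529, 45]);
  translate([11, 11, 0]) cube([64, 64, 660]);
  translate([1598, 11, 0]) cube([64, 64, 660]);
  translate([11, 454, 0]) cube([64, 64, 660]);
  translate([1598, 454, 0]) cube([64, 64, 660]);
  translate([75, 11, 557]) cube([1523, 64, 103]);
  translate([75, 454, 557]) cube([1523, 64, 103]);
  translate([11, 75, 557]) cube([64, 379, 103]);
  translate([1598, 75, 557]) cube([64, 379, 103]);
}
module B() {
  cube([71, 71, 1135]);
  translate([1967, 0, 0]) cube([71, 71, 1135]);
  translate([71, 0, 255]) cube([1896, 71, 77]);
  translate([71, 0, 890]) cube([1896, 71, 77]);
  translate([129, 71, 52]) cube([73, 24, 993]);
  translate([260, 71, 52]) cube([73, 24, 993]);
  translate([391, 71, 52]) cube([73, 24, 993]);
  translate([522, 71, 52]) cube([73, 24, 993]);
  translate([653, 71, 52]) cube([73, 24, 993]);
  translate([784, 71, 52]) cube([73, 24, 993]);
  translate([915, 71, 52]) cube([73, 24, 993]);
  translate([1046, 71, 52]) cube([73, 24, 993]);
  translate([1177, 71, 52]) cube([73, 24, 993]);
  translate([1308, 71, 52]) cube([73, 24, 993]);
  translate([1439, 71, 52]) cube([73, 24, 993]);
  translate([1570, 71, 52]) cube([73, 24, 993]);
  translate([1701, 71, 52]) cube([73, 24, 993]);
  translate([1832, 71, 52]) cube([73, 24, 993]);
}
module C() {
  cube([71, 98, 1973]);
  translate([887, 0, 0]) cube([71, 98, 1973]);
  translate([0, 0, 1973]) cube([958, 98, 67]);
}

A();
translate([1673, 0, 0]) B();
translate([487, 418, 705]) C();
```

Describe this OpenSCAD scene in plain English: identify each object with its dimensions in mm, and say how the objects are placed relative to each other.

A is a table: top 1673 mm (x) × 529 mm (y), 45 mm thick, upper face at z = 705 mm, on four 64×64 mm square legs, each inset 11 mm from the nearest pair of top edges, running from z = 0 to the bottom of the top. Four apron rails, 64 mm thick and 103 mm tall, run between adjacent legs with their top edges flush with the underside of the top and their outer faces flush with the legs' outer faces.

B is a fence section. Two 71×71 mm posts, 1135 mm tall, stand on the floor with a clear span of 1896 mm between their inner faces. Two horizontal rails of 71×77 mm section span the gap between the posts with their undersides at z = 255 mm and z = 890 mm, flush with the posts' −y face. 14 pickets, each 73 mm wide, 24 mm thick and 993 mm tall, are fixed to the +y face of the rails with their bottoms at z = 52 mm, evenly spaced across the span with equal gaps (rounded down to the nearest mm) at the −x end and between each pair — any rounding remainder accumulates at the +x end.

C is a door frame. The clear opening is 816 mm wide and 1973 mm high. Two 71 mm wide jambs, 98 mm deep, stand either side of the opening from the floor to the top of the opening. A 67 mm thick head sits across the top of both jambs, spanning the full outside width of the frame.

The fence section is against the table's +x side, with their −y faces flush. The door frame is on top of the table.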